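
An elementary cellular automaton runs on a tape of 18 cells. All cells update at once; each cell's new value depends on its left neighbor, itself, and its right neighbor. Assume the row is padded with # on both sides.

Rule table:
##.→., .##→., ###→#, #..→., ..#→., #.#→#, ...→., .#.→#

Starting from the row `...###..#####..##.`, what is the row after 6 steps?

....#....###.....#
....#.....#.......
....#.....#.......  (fixed point — unchanged through step 6)

....#.....#.......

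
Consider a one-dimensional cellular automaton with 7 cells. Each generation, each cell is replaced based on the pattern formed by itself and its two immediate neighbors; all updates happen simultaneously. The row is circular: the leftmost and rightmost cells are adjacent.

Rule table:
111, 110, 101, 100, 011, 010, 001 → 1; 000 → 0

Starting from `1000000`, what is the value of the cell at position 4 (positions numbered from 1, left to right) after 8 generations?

generation 1: 1100001
generation 2: 1110011
generation 3: 1111111
generation 4: 1111111  (fixed point — unchanged through generation 8)
position 4 holds 1

1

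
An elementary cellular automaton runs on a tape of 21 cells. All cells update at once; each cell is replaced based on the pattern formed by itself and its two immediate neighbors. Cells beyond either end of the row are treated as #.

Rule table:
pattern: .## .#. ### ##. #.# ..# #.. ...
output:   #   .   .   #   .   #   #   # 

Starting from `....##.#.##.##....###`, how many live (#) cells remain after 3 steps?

13

######...##.#######..
.....######.#.....###
######....#..######..
count of #: 13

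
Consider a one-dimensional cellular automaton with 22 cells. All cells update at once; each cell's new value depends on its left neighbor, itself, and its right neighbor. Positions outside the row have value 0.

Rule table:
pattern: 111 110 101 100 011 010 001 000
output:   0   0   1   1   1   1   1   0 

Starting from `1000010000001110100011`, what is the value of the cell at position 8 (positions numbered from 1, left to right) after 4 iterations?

1100111000011001110110
1011100100110111001101
1110011111101100111011
1001110000011011100110
position 8 holds 0

0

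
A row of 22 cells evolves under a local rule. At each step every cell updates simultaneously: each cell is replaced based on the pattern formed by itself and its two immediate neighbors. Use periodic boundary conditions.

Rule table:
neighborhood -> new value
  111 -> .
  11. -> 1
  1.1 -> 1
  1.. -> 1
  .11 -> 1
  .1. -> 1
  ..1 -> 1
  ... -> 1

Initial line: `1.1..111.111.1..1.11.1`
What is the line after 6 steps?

.....111.111..........

111111.111.11111111111
.....111.111..........
111111.111.11111111111  (repeats step 1; period 2)
step 6: .....111.111..........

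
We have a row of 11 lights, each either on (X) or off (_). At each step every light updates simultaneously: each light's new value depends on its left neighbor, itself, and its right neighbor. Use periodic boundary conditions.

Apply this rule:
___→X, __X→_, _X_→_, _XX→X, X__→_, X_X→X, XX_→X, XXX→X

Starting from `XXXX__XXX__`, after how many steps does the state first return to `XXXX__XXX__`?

XXXX__XXX__

1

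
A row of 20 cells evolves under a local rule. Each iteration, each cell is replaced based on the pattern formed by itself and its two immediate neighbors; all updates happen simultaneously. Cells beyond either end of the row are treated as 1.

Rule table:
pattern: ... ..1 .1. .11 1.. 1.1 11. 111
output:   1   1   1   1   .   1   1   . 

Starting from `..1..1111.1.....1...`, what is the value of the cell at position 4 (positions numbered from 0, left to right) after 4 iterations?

.11.11..111.11111.11
111111.11.111...111.
.....111111.1.111.11
.11111....11111.111.
position 4 holds 1

1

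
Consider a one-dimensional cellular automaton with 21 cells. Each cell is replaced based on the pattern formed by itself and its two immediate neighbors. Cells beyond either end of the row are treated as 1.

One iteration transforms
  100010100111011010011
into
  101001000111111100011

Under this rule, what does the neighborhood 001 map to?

At position 3 the neighborhood is 001; the next row has 0 there.

0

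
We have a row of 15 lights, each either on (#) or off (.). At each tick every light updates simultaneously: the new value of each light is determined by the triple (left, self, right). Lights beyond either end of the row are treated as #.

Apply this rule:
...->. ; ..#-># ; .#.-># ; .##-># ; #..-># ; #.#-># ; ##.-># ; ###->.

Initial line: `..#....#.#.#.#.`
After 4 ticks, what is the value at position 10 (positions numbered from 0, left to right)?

####..#########
...####........
#.##..##......#
#########....##
position 10 holds .

.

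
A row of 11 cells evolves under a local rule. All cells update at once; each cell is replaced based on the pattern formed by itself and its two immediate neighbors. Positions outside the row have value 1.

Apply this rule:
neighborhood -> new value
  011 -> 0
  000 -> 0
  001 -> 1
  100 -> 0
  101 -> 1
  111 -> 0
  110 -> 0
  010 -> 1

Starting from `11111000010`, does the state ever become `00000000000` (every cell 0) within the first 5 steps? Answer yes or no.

00000000111
00000001000
00000011001
00000100010
00001100111
step 5 is 00001100111, still not uniform 0

no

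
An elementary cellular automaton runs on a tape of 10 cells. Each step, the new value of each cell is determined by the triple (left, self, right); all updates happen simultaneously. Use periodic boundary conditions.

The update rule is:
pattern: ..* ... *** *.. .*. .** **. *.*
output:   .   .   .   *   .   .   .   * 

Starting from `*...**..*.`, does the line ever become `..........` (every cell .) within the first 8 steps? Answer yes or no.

no

step 1: .*....*..*
step 2: *.*....*..
step 3: .*.*....*.
step 4: ..*.*....*
step 5: *..*.*....
step 6: .*..*.*...
step 7: ..*..*.*..
step 8: ...*..*.*.
step 8 is ...*..*.*., still not uniform .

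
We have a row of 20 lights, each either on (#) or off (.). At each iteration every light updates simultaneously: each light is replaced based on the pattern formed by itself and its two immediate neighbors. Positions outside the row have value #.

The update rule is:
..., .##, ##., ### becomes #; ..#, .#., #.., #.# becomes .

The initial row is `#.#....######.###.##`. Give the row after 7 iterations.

#...##.######.###.##

#...##.######.###.##
#.#.##.######.###.##
#...##.######.###.##  (repeats iteration 1; period 2)
iteration 7: #...##.######.###.##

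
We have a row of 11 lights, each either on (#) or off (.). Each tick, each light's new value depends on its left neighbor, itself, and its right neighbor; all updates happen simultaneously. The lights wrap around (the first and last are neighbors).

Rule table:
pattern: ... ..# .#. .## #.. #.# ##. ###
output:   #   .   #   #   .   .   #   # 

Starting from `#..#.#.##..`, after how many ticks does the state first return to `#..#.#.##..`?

1

#..#.#.##..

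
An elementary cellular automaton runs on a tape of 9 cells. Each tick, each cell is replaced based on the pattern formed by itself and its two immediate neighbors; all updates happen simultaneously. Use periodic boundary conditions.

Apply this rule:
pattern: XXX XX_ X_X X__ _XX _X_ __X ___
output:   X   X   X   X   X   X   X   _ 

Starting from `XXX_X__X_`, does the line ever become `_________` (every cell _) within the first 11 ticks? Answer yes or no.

no

XXXXXXXXX
XXXXXXXXX  (fixed point — unchanged through tick 11)
tick 11 is XXXXXXXXX, still not uniform _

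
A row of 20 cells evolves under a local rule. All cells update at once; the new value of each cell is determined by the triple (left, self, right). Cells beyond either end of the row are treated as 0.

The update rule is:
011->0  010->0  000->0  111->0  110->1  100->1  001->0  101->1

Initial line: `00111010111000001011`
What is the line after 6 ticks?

00001101001100000101
00000110100110000010
00000011010011000001
00000001101001100000
00000000110100110000
00000000011010011000

00000000011010011000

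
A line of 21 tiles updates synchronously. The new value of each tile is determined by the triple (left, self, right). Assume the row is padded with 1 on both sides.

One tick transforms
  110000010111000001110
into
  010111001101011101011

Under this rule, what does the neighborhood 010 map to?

0

At position 7 the neighborhood is 010; the next row has 0 there.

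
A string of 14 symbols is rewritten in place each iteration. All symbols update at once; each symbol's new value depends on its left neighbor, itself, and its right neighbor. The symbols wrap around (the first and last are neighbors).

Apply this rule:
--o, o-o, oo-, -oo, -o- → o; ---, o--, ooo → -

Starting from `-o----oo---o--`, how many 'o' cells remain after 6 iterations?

iteration 1: oo---ooo--oo--
iteration 2: oo--oo-o-ooo-o
iteration 3: -o-ooooooo-ooo
iteration 4: oooo-----ooo-o
iteration 5: ---o----oo-ooo
iteration 6: --oo---ooooo-o
count of o: 8

8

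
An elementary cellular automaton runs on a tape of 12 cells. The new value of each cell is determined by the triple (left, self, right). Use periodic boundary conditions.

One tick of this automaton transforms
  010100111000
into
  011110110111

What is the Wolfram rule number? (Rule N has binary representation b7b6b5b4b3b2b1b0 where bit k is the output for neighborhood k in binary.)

position 7: 111 → 1  (bit 7 = 1)
position 8: 110 → 0  (bit 6 = 0)
position 2: 101 → 1  (bit 5 = 1)
position 4: 100 → 1  (bit 4 = 1)
position 6: 011 → 1  (bit 3 = 1)
position 1: 010 → 1  (bit 2 = 1)
position 0: 001 → 0  (bit 1 = 0)
position 10: 000 → 1  (bit 0 = 1)
bits b7..b0 = 10111101 = 189

189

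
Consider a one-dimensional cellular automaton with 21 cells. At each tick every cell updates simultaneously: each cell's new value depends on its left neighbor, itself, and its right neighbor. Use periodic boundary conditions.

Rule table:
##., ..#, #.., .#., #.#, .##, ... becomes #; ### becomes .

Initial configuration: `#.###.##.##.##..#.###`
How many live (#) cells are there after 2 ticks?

7

###.###############..
#.###.............###
count of #: 7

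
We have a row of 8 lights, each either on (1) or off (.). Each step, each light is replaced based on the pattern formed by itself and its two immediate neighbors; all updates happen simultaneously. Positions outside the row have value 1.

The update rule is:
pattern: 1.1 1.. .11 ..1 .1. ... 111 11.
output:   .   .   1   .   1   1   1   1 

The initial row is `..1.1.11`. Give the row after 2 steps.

step 1: ..1.1.11  (fixed point — unchanged through step 2)

..1.1.11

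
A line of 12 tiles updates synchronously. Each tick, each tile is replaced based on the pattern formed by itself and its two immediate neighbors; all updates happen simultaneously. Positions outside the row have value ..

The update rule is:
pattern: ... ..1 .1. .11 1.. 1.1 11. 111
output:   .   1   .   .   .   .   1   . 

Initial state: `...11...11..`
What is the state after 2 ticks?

.1....1.....

tick 1: ..1.1..1.1..
tick 2: .1....1.....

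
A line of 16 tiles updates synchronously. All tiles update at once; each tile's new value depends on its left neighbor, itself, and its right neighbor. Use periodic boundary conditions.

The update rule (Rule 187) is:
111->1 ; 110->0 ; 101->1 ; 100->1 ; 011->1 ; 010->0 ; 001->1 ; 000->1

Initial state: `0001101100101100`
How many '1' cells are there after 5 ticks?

12

1111011011011011
1110110110110111
1101101101101111
1011011011011111
0110110110111111
count of 1: 12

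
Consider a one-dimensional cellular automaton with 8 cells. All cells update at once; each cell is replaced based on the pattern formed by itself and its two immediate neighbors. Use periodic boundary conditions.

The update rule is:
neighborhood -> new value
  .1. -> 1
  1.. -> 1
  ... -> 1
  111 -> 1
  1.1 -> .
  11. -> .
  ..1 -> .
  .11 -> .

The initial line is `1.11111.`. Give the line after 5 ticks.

1..111..
11..1.1.
..1.1.1.
1.1.1.11
..1.1..1

..1.1..1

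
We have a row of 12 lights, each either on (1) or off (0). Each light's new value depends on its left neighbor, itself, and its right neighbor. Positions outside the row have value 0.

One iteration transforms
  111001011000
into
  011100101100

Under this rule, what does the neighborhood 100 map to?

At position 3 the neighborhood is 100; the next row has 1 there.

1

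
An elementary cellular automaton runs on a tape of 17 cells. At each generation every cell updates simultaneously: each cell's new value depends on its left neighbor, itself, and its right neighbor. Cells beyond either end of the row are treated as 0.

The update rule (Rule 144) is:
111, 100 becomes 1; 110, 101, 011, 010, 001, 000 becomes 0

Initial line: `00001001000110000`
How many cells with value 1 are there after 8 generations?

2

00000100100001000
00000010010000100
00000001001000010
00000000100100001
00000000010010000
00000000001001000
00000000000100100
00000000000010010
count of 1: 2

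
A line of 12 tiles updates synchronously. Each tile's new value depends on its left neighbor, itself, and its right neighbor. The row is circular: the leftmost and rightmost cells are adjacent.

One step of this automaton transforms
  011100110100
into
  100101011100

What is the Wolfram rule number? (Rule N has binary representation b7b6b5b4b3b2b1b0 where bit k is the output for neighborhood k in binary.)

position 2: 111 → 0  (bit 7 = 0)
position 3: 110 → 1  (bit 6 = 1)
position 8: 101 → 1  (bit 5 = 1)
position 4: 100 → 0  (bit 4 = 0)
position 1: 011 → 0  (bit 3 = 0)
position 9: 010 → 1  (bit 2 = 1)
position 0: 001 → 1  (bit 1 = 1)
position 11: 000 → 0  (bit 0 = 0)
bits b7..b0 = 01100110 = 102

102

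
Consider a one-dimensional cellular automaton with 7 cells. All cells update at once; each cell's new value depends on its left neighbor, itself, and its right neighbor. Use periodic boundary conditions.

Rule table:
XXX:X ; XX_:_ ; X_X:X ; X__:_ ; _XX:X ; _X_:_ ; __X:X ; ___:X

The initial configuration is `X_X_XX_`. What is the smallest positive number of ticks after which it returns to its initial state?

_X_XX_X
X_XX_X_
_XX_X_X
XX_X_X_
X_X_X_X
_X_X_XX
X_X_XX_

7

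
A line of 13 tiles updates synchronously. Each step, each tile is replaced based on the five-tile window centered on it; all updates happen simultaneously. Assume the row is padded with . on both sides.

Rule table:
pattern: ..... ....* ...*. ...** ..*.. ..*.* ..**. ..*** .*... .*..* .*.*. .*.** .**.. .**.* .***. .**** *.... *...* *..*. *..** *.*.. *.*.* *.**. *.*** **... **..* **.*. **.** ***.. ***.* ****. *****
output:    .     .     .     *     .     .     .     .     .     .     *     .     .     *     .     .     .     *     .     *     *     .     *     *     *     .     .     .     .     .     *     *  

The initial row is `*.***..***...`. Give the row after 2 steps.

step 1: ..*...*...*..
step 2: ....*...*....

....*...*....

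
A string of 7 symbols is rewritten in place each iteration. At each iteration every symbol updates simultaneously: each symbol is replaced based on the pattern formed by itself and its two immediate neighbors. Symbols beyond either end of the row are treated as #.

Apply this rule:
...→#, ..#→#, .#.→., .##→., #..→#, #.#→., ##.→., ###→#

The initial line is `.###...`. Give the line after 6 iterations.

..#.###
##...##
#.###.#
...#...
###.###
##...##

##...##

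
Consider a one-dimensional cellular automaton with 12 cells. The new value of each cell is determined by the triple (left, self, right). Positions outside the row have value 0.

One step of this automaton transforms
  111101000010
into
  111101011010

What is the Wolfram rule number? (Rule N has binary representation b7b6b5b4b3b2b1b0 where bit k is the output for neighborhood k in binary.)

position 1: 111 → 1  (bit 7 = 1)
position 3: 110 → 1  (bit 6 = 1)
position 4: 101 → 0  (bit 5 = 0)
position 6: 100 → 0  (bit 4 = 0)
position 0: 011 → 1  (bit 3 = 1)
position 5: 010 → 1  (bit 2 = 1)
position 9: 001 → 0  (bit 1 = 0)
position 7: 000 → 1  (bit 0 = 1)
bits b7..b0 = 11001101 = 205

205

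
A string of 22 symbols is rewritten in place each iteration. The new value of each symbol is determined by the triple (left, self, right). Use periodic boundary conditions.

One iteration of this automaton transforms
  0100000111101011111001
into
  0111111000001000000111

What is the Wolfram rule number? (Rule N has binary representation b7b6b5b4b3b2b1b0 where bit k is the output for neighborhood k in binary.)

23

position 8: 111 → 0  (bit 7 = 0)
position 10: 110 → 0  (bit 6 = 0)
position 0: 101 → 0  (bit 5 = 0)
position 2: 100 → 1  (bit 4 = 1)
position 7: 011 → 0  (bit 3 = 0)
position 1: 010 → 1  (bit 2 = 1)
position 6: 001 → 1  (bit 1 = 1)
position 3: 000 → 1  (bit 0 = 1)
bits b7..b0 = 00010111 = 23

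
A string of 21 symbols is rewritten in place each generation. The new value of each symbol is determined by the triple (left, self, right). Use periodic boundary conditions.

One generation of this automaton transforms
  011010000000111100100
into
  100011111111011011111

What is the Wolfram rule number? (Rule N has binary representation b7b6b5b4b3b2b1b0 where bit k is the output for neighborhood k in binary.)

151

position 13: 111 → 1  (bit 7 = 1)
position 2: 110 → 0  (bit 6 = 0)
position 3: 101 → 0  (bit 5 = 0)
position 5: 100 → 1  (bit 4 = 1)
position 1: 011 → 0  (bit 3 = 0)
position 4: 010 → 1  (bit 2 = 1)
position 0: 001 → 1  (bit 1 = 1)
position 6: 000 → 1  (bit 0 = 1)
bits b7..b0 = 10010111 = 151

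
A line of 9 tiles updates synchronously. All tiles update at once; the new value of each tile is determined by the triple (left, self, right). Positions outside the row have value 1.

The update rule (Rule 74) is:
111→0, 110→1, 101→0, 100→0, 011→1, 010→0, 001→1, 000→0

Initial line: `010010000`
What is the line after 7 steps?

001101001

step 1: 000100001
step 2: 001000011
step 3: 010000110
step 4: 000001110
step 5: 000011010
step 6: 000111000
step 7: 001101001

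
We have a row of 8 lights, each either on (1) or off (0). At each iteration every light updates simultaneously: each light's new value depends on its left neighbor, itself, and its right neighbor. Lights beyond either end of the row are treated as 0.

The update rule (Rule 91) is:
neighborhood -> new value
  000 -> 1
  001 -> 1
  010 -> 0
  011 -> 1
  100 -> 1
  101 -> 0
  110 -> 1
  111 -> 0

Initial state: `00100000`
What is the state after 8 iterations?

11011111
11010001
11001110
11111011
10001011
01110011
11011111  (repeats iteration 1; period 6)
iteration 8: 11010001

11010001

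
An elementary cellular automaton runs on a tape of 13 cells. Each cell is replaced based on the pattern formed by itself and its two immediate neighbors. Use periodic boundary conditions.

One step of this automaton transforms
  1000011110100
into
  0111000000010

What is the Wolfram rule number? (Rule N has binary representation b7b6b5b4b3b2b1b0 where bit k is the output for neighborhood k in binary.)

position 6: 111 → 0  (bit 7 = 0)
position 8: 110 → 0  (bit 6 = 0)
position 9: 101 → 0  (bit 5 = 0)
position 1: 100 → 1  (bit 4 = 1)
position 5: 011 → 0  (bit 3 = 0)
position 0: 010 → 0  (bit 2 = 0)
position 4: 001 → 0  (bit 1 = 0)
position 2: 000 → 1  (bit 0 = 1)
bits b7..b0 = 00010001 = 17

17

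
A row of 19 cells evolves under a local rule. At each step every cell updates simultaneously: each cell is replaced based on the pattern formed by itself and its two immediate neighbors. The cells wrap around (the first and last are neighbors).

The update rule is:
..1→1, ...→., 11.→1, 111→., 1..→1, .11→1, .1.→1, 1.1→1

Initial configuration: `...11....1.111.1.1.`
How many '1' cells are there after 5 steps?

..1111..1111.111111
111..1111..111....1
..1111..1111.11..11
111..1111..11111111
..1111..1111.......
count of 1: 8

8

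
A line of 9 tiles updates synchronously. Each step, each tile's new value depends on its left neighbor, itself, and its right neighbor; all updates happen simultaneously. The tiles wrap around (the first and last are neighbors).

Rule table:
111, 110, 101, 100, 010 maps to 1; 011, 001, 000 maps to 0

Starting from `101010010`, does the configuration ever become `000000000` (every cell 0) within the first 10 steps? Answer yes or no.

no

111111011
111111101
111111110
011111111
101111111
110111111
111011111
111101111
111110111
111111011
step 10 is 111111011, still not uniform 0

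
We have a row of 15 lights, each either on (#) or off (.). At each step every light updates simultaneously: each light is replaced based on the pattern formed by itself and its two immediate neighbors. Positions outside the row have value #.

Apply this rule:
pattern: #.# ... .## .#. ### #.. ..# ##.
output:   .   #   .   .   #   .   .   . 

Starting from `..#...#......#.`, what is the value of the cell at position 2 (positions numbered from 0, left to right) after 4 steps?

....#...####...
.##...#..##..#.
....#..........
.##...########.
position 2 holds #

#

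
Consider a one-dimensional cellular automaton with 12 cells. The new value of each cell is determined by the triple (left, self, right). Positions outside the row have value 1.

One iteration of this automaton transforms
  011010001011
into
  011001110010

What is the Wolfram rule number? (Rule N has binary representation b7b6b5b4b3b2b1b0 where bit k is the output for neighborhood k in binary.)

position 11: 111 → 0  (bit 7 = 0)
position 2: 110 → 1  (bit 6 = 1)
position 0: 101 → 0  (bit 5 = 0)
position 5: 100 → 1  (bit 4 = 1)
position 1: 011 → 1  (bit 3 = 1)
position 4: 010 → 0  (bit 2 = 0)
position 7: 001 → 1  (bit 1 = 1)
position 6: 000 → 1  (bit 0 = 1)
bits b7..b0 = 01011011 = 91

91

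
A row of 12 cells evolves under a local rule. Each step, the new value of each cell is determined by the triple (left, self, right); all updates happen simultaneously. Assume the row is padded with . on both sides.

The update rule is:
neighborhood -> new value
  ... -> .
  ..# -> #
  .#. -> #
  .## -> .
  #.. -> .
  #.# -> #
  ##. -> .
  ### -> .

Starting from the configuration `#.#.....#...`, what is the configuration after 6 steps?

..#.........

###....##...
......#.....
.....##.....
....#.......
...##.......
..#.........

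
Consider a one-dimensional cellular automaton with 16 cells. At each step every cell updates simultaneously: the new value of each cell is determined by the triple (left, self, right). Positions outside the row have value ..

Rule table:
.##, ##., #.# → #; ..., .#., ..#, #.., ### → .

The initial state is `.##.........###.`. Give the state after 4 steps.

.##.............

step 1: .##.........#.#.
step 2: .##..........#..
step 3: .##.............
step 4: .##.............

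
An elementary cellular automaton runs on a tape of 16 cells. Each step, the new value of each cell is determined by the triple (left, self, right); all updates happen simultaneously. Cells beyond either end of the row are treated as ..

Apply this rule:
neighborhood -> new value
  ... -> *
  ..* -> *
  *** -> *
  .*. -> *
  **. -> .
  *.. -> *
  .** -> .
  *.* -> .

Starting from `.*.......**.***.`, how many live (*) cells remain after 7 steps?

14

step 1: *********....*.*
step 2: .*******.*****.*
step 3: *.*****...***..*
step 4: *..***.***.*.***
step 5: ***.*...*..*..*.
step 6: .*..************
step 7: ****.**********.
count of *: 14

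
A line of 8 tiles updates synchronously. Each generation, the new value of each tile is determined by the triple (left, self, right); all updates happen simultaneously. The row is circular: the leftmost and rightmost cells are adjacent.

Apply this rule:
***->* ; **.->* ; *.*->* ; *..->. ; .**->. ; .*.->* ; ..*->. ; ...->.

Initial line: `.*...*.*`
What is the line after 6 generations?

.*......

**...***
**....**
**.....*
**......
.*......
.*......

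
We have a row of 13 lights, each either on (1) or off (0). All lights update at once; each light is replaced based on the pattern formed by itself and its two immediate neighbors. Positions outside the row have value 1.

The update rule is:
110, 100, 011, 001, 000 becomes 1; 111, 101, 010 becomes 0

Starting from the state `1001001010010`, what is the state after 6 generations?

1110110001100
0010111111111
1100100000000
0111011111111
0101010000000
0000001111111

0000001111111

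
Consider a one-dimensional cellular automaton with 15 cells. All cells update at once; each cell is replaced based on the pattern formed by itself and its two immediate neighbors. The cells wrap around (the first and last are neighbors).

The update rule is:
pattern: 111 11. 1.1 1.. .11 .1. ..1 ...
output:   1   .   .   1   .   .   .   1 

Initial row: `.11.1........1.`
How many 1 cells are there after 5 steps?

6

.....1111111..1
1111..11111.1..
.11.1..111...1.
.....1..1.11..1
1111..1.....1..
count of 1: 6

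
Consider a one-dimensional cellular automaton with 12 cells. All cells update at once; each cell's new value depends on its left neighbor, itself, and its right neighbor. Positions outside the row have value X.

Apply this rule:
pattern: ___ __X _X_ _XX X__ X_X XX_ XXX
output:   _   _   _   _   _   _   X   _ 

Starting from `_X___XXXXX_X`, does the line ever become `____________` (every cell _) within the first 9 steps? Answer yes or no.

step 1: _________X__
step 2: ____________
all cells are _ at step 2

yes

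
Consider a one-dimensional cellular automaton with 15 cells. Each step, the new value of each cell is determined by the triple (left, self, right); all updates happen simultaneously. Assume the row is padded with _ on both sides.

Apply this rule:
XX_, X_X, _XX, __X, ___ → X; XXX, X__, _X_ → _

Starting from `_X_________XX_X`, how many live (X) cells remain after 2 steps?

3

X__XXXXXXXXXXX_
__XX_________X_
count of X: 3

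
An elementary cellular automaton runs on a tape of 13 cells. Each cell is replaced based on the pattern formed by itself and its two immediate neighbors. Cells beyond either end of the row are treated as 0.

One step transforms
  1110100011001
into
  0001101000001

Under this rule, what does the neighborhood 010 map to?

1

At position 4 the neighborhood is 010; the next row has 1 there.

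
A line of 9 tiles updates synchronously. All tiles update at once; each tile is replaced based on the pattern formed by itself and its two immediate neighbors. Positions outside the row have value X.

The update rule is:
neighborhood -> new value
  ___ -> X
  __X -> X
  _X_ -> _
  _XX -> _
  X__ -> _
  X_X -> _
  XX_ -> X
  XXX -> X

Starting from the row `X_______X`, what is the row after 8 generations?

X_______X

generation 1: X_XXXXXX_
generation 2: X__XXXXX_
generation 3: X_X_XXXX_
generation 4: X____XXX_
generation 5: X_XXX_XX_
generation 6: X__XX__X_
generation 7: X_X_X_X__
generation 8: X_______X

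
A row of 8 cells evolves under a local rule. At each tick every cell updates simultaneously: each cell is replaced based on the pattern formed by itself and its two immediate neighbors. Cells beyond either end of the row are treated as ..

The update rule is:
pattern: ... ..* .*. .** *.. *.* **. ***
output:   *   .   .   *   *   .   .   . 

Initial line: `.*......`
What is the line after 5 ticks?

..******
*.*.....
...*****
**.*....
*...****

*...****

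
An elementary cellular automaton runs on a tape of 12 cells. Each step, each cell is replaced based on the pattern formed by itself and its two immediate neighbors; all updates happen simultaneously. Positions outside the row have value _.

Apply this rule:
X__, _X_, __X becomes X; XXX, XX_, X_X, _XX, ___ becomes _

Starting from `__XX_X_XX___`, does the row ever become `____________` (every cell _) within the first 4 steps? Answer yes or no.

step 1: _X___X___X__
step 2: XXX_XXX_XXX_
step 3: ___________X
step 4: __________XX
step 4 is __________XX, still not uniform _

no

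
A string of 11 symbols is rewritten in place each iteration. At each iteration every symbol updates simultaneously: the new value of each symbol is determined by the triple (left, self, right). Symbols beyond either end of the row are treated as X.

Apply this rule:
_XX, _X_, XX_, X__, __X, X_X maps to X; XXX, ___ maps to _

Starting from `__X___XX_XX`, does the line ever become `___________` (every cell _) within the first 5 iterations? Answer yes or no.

yes

XXXX_XXXXX_
___XXX___XX
X_XX_XX_XX_
XXXXXXXXXXX
___________
all cells are _ at iteration 5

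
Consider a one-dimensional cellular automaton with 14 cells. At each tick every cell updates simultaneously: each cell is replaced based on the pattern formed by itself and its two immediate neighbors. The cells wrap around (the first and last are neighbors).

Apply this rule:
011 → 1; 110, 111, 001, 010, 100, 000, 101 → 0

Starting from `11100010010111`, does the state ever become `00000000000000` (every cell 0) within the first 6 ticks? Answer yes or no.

yes

00000000000100
00000000000000
all cells are 0 at tick 2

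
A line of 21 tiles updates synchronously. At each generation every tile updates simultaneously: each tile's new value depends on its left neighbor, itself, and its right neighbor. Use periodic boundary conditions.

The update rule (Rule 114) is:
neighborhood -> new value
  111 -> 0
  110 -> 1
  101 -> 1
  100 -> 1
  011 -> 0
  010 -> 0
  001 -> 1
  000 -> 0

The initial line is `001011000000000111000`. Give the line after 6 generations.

010101100000001001100
101010110000010110110
010101011000101011011
101010101101010101101
110101010110101010110
011010101011010101011

011010101011010101011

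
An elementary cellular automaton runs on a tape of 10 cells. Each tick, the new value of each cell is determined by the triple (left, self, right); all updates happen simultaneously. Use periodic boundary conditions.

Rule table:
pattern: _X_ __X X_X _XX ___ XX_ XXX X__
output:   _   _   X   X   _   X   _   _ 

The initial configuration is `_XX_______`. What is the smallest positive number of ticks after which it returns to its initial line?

tick 1: _XX_______

1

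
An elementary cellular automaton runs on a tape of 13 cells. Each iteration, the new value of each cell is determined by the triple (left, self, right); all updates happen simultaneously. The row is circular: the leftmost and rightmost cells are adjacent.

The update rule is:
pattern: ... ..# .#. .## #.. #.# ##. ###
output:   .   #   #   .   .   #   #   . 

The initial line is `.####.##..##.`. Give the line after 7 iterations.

#...##.#.#.#.
#..#.########
#.###........
##..#.......#
.#.##......#.
###.#.....##.
..###....#.##

..###....#.##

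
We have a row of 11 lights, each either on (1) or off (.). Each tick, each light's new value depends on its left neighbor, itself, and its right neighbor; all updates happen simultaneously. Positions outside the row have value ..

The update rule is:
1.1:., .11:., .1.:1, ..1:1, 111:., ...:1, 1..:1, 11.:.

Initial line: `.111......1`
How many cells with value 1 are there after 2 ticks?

4

tick 1: 1...1111111
tick 2: 1111.......
count of 1: 4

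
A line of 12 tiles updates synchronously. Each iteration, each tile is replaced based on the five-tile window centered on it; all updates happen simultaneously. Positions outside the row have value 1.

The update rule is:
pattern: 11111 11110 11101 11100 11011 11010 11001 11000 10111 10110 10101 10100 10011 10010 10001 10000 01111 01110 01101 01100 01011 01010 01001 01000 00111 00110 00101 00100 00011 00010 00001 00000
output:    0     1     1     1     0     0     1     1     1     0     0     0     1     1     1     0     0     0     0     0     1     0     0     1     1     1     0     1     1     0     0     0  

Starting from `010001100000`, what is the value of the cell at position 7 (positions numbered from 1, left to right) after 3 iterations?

001111010001
111011001111
011000111000
position 7 holds 1

1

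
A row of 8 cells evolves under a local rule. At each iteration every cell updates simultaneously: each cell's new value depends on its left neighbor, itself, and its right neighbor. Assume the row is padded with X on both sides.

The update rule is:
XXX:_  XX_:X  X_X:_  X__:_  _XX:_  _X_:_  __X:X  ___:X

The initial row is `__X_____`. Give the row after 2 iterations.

_X__XXXX
___X____

___X____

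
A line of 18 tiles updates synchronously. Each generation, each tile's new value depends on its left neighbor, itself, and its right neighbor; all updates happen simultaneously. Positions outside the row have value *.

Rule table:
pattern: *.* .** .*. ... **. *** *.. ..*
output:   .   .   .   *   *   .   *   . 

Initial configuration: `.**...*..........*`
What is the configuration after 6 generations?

**.........**...*.

generation 1: ..***..*********..
generation 2: *...**.........**.
generation 3: ***..*********..*.
generation 4: ..**.........**...
generation 5: *..*********..***.
generation 6: **.........**...*.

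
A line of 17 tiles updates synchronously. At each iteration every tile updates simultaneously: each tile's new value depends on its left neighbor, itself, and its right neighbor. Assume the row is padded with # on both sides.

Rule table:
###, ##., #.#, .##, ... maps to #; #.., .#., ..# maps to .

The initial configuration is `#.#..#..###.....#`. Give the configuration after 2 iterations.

iteration 1: ##......###.###.#
iteration 2: ##.####.#########

##.####.#########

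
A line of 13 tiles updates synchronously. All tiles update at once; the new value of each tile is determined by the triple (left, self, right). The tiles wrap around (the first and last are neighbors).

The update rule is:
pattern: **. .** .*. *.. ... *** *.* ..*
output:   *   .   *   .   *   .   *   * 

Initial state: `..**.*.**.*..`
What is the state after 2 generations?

**.****.***.*
.**...**..**.

.**...**..**.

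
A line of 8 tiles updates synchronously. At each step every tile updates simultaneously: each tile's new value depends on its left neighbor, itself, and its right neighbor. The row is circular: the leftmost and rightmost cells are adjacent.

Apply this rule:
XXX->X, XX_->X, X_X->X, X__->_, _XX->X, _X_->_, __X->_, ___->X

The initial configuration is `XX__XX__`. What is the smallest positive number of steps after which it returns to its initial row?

1

XX__XX__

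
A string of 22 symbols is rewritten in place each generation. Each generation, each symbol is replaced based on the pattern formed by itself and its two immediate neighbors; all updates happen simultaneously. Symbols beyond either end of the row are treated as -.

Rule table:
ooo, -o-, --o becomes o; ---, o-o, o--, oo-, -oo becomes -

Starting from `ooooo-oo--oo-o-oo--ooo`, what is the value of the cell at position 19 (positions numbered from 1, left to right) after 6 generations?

o

generation 1: -ooo-----o---o----o-o-
generation 2: o-o-----oo--oo---oo-o-
generation 3: o-o----o---o----o---o-
generation 4: o-o---oo--oo---oo--oo-
generation 5: o-o--o---o----o---o---
generation 6: o-o-oo--oo---oo--oo---
position 19 holds o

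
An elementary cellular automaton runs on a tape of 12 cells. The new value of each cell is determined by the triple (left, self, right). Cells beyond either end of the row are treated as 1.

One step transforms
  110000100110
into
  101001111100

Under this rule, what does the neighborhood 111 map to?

At position 0 the neighborhood is 111; the next row has 1 there.

1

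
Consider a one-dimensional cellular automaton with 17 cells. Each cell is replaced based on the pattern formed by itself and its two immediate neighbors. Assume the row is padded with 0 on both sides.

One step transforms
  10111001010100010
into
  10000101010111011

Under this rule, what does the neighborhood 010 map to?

1

At position 0 the neighborhood is 010; the next row has 1 there.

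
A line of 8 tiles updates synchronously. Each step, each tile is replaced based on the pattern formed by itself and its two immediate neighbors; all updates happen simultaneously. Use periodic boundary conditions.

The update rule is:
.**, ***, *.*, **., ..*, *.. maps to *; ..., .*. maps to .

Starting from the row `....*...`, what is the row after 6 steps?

*.*.*.*.

...*.*..
..*.*.*.
.*.*.*.*
*.*.*.*.
.*.*.*.*  (repeats step 3; period 2)
step 6: *.*.*.*.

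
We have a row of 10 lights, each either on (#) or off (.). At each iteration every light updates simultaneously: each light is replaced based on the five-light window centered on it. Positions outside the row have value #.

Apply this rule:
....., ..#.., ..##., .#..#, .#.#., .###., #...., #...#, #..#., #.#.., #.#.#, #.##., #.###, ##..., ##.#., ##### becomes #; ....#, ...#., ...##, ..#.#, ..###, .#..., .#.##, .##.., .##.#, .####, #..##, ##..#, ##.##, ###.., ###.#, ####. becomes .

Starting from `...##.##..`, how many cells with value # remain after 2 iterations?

iteration 1: ##.#..#...
iteration 2: ..#####.#.
count of #: 6

6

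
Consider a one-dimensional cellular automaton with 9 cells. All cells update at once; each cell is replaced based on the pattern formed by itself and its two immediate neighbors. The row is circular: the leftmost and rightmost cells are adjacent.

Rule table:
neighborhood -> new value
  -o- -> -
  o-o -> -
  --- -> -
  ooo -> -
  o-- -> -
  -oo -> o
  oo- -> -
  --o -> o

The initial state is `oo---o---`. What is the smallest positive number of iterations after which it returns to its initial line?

9

o---o---o
---o---oo
--o---oo-
-o---oo--
o---oo---
---oo---o
--oo---o-
-oo---o--
oo---o---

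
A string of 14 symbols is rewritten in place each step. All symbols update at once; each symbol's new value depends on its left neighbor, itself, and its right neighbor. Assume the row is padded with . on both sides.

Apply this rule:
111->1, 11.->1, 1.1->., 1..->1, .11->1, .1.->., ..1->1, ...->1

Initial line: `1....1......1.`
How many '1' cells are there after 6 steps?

step 1: .1111.111111.1
step 2: 11111.111111..
step 3: 11111.11111111
step 4: 11111.11111111  (fixed point — unchanged through step 6)
count of 1: 13

13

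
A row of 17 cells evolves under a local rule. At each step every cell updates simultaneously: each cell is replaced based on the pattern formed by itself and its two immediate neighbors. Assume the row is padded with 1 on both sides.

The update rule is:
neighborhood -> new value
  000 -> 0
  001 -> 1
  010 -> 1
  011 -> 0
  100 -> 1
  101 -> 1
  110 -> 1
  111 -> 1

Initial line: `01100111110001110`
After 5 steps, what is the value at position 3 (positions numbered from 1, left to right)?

step 1: 10111011111010111
step 2: 11011101111111011
step 3: 11101110111111101
step 4: 11110111011111110
step 5: 11111011101111111
position 3 holds 1

1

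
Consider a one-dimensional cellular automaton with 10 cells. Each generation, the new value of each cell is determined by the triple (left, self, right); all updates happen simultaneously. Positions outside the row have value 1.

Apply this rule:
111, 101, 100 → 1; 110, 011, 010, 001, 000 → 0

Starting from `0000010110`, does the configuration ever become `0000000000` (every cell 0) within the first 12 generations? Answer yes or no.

generation 1: 1000001001
generation 2: 0100000100
generation 3: 1010000010
generation 4: 0101000001
generation 5: 1010100000
generation 6: 0101010000
generation 7: 1010101000
generation 8: 0101010100
generation 9: 1010101010
generation 10: 0101010101
generation 11: 1010101010  (repeats generation 9; period 2)
generation 12: 0101010101
generation 12 is 0101010101, still not uniform 0

no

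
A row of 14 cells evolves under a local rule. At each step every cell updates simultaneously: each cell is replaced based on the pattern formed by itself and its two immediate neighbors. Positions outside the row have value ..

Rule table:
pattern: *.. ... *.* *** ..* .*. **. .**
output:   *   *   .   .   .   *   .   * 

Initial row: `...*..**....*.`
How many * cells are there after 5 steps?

**.**.*.***.**
*..*..*.*...*.
**.**.*.***.**  (repeats step 1; period 2)
step 5: **.**.*.***.**
count of *: 10

10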